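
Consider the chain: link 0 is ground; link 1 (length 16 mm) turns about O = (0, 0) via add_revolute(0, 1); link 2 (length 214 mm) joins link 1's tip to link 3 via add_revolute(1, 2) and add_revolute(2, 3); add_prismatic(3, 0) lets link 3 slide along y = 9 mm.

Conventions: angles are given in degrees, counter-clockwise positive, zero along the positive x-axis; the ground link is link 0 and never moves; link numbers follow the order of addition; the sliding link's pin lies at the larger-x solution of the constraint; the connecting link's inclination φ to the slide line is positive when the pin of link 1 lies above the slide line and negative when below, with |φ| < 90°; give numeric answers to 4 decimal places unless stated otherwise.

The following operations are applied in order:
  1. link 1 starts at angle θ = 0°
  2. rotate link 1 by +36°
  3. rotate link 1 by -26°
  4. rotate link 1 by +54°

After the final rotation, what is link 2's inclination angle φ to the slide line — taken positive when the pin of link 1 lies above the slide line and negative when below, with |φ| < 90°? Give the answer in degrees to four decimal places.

geometry: r = 16 mm, L = 214 mm, e = 9 mm; θ starts at 0°
rotate link 1 by +36°: θ ← 0° +36° = 36°
rotate link 1 by -26°: θ ← 36° -26° = 10°
rotate link 1 by +54°: θ ← 10° +54° = 64°
h = r sin θ − e = 14.380705 − 9 = 5.380705
sin φ = h / L = 5.380705 / 214 = 0.02514348
φ = arcsin(0.02514348) = 1.440767°

1.4408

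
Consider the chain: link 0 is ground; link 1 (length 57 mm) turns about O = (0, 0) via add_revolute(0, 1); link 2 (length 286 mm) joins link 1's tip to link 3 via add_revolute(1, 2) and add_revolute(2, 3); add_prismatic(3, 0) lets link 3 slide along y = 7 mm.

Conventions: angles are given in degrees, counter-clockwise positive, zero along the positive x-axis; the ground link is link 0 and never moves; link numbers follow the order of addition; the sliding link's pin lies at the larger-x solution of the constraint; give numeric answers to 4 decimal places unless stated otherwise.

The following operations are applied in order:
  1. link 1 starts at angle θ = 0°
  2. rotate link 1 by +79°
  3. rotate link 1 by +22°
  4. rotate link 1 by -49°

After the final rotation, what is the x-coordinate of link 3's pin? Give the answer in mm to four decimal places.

geometry: r = 57 mm, L = 286 mm, e = 7 mm; θ starts at 0°
rotate link 1 by +79°: θ ← 0° +79° = 79°
rotate link 1 by +22°: θ ← 79° +22° = 101°
rotate link 1 by -49°: θ ← 101° -49° = 52°
crank pin P = (r cos θ, r sin θ) = (35.092704, 44.916613)
h = r sin θ − e = 44.916613 − 7 = 37.916613
x = r cos θ + √(L² − h²) = 35.092704 + 283.475449 = 318.568154

318.5682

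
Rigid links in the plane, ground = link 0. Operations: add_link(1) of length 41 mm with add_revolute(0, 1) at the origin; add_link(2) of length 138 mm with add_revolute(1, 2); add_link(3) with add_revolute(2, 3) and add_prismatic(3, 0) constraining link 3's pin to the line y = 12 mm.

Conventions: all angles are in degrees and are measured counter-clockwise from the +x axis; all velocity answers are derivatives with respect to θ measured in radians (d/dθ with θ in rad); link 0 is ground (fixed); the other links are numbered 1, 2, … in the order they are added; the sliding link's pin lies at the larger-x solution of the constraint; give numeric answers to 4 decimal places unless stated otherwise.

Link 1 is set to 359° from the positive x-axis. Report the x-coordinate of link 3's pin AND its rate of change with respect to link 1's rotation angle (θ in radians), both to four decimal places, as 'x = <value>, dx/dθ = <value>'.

geometry: r = 41 mm, L = 138 mm, e = 12 mm
crank pin P = (r cos θ, r sin θ) = (40.993756, -0.715549)
h = r sin θ − e = -0.715549 − 12 = -12.715549
x = r cos θ + √(L² − h²) = 40.993756 + 137.412935 = 178.406691
dx/dθ = −r sin θ − h·r cos θ/√(L² − h²) (θ in radians; h = -12.715549) = 4.508919

x = 178.4067, dx/dθ = 4.5089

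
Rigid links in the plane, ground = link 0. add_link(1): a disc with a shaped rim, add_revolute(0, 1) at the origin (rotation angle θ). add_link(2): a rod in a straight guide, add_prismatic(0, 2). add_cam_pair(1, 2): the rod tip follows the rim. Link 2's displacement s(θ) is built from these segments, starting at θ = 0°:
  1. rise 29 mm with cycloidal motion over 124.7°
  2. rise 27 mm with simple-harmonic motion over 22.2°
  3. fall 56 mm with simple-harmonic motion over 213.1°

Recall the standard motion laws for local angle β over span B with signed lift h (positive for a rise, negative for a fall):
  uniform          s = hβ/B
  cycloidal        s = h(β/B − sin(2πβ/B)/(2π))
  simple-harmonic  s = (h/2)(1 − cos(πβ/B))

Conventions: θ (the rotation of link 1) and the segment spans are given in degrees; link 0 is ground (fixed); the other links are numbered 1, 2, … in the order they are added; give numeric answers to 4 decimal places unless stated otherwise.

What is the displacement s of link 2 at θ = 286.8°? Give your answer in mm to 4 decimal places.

segment 1 (0° to 124.7°, cycloidal, h = 29) is passed completely: s = 0.0000 + (29) = 29.0000
segment 2 (124.7° to 146.9°, simple-harmonic, h = 27) is passed completely: s = 29.0000 + (27) = 56.0000
θ = 286.8° falls in segment 3 (146.9° to 360°, simple-harmonic, h = -56): β = 286.8 − 146.9 = 139.9°, B = 213.1°; Δs = -56/2·(1 − cos(π·0.6565)) = -41.2184; s = 56.0000 − 41.2184 = 14.7816

14.7816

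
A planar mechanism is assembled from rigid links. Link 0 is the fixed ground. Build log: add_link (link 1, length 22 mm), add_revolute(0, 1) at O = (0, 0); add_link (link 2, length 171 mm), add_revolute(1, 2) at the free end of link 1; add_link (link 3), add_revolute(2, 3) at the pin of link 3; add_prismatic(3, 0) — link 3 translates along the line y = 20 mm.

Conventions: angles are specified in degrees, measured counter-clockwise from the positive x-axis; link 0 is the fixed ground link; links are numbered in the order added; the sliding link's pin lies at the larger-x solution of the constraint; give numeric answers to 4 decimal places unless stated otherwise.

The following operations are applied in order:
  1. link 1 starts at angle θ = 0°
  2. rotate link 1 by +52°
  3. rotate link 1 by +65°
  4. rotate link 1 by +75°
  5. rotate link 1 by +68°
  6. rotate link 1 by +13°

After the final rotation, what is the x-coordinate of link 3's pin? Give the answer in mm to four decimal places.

geometry: r = 22 mm, L = 171 mm, e = 20 mm; θ starts at 0°
rotate link 1 by +52°: θ ← 0° +52° = 52°
rotate link 1 by +65°: θ ← 52° +65° = 117°
rotate link 1 by +75°: θ ← 117° +75° = 192°
rotate link 1 by +68°: θ ← 192° +68° = 260°
rotate link 1 by +13°: θ ← 260° +13° = 273°
crank pin P = (r cos θ, r sin θ) = (1.151391, -21.969850)
h = r sin θ − e = -21.969850 − 20 = -41.969850
x = r cos θ + √(L² − h²) = 1.151391 + 165.769514 = 166.920905

166.9209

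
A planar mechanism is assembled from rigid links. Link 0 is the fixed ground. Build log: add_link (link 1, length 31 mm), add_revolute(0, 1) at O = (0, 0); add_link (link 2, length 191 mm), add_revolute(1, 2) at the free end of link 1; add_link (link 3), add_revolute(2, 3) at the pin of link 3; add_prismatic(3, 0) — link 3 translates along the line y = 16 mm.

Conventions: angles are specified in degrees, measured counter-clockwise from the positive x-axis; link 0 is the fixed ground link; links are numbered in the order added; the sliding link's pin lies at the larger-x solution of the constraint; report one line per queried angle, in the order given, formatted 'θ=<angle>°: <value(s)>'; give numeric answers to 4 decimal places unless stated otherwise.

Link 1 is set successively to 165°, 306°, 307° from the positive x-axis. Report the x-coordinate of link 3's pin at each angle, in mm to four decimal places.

geometry: r = 31 mm, L = 191 mm, e = 16 mm
θ=165°: crank pin P = (r cos θ, r sin θ) = (-29.943701, 8.023390)
θ=165°: h = r sin θ − e = 8.023390 − 16 = -7.976610
θ=165°: x = r cos θ + √(L² − h²) = -29.943701 + 190.833366 = 160.889666
θ=306°: crank pin P = (r cos θ, r sin θ) = (18.221343, -25.079527)
θ=306°: h = r sin θ − e = -25.079527 − 16 = -41.079527
θ=306°: x = r cos θ + √(L² − h²) = 18.221343 + 186.530085 = 204.751427
θ=307°: crank pin P = (r cos θ, r sin θ) = (18.656266, -24.757701)
θ=307°: h = r sin θ − e = -24.757701 − 16 = -40.757701
θ=307°: x = r cos θ + √(L² − h²) = 18.656266 + 186.600669 = 205.256935

θ=165°: 160.8897
θ=306°: 204.7514
θ=307°: 205.2569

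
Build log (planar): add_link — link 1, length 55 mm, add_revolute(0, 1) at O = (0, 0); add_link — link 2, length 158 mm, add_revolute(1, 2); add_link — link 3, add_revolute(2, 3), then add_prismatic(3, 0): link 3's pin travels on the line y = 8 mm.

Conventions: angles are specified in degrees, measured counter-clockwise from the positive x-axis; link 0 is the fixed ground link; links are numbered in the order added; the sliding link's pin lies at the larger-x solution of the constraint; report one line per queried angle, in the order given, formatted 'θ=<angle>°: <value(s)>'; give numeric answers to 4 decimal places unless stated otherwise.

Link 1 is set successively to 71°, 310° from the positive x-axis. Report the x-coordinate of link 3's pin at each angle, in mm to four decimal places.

geometry: r = 55 mm, L = 158 mm, e = 8 mm
θ=71°: crank pin P = (r cos θ, r sin θ) = (17.906248, 52.003522)
θ=71°: h = r sin θ − e = 52.003522 − 8 = 44.003522
θ=71°: x = r cos θ + √(L² − h²) = 17.906248 + 151.748773 = 169.655021
θ=310°: crank pin P = (r cos θ, r sin θ) = (35.353319, -42.132444)
θ=310°: h = r sin θ − e = -42.132444 − 8 = -50.132444
θ=310°: x = r cos θ + √(L² − h²) = 35.353319 + 149.835703 = 185.189022

θ=71°: 169.6550
θ=310°: 185.1890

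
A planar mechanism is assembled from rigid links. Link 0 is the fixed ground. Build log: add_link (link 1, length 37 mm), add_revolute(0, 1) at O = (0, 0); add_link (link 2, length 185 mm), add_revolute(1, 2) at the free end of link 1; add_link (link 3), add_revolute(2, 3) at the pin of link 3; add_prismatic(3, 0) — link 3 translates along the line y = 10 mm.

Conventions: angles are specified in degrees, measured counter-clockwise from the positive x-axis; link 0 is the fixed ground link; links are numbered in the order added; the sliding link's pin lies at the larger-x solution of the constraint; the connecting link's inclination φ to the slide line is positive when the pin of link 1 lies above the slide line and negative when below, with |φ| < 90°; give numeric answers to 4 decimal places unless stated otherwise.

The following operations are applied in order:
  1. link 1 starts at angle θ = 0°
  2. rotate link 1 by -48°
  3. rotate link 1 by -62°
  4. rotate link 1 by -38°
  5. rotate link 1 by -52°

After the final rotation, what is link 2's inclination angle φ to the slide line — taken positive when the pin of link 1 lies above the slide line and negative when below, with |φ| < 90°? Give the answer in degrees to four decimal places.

geometry: r = 37 mm, L = 185 mm, e = 10 mm; θ starts at 0°
rotate link 1 by -48°: θ ← 0° -48° = -48°
rotate link 1 by -62°: θ ← -48° -62° = -110°
rotate link 1 by -38°: θ ← -110° -38° = -148°
rotate link 1 by -52°: θ ← -148° -52° = -200°
h = r sin θ − e = 12.654745 − 10 = 2.654745
sin φ = h / L = 2.654745 / 185 = 0.01434997
φ = arcsin(0.01434997) = 0.822221°

0.8222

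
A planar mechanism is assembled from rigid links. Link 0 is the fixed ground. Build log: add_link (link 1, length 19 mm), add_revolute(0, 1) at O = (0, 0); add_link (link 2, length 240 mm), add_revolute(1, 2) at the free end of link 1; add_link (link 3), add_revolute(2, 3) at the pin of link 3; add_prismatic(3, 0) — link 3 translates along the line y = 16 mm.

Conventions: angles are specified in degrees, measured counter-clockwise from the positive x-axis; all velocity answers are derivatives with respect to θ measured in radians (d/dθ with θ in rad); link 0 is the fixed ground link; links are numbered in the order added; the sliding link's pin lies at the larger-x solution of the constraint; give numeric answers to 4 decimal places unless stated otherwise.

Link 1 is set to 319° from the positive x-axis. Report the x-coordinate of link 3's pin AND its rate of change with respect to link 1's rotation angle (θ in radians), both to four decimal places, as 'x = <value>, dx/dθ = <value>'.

geometry: r = 19 mm, L = 240 mm, e = 16 mm
crank pin P = (r cos θ, r sin θ) = (14.339482, -12.465122)
h = r sin θ − e = -12.465122 − 16 = -28.465122
x = r cos θ + √(L² − h²) = 14.339482 + 238.305973 = 252.645455
dx/dθ = −r sin θ − h·r cos θ/√(L² − h²) (θ in radians; h = -28.465122) = 14.177941

x = 252.6455, dx/dθ = 14.1779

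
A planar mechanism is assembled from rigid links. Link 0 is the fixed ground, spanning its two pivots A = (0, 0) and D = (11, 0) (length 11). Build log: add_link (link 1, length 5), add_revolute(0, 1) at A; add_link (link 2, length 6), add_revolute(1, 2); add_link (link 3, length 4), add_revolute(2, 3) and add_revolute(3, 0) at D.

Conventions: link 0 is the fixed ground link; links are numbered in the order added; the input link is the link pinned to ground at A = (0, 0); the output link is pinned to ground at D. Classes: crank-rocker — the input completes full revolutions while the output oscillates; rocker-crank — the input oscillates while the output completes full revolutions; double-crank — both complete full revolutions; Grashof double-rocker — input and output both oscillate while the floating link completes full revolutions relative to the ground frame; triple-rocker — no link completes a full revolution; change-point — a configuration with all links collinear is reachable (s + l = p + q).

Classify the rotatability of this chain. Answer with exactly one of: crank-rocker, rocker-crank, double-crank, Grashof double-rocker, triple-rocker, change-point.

lengths: ground=11, input=5, coupler=6, output=4
sorted: s=4 (shortest), l=11 (longest), p+q=11
s + l = 15 vs p + q = 11
s + l > p + q → non-Grashof → no link fully rotates → triple-rocker

triple-rocker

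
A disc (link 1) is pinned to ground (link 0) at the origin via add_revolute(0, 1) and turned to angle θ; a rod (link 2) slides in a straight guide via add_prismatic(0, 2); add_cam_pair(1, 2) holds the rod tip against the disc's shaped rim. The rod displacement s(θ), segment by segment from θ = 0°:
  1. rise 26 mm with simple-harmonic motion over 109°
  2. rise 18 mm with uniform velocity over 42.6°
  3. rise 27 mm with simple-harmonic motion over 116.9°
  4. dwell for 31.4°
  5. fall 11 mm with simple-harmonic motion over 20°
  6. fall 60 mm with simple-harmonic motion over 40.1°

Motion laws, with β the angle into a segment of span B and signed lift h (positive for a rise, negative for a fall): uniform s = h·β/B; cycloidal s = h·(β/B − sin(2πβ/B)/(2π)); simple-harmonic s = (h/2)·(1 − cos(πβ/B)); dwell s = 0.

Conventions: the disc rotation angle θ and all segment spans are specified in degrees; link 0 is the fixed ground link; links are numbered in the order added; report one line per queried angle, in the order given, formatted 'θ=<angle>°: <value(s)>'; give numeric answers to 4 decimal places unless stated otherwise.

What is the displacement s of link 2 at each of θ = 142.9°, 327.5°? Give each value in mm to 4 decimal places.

segment 1 (0° to 109°, simple-harmonic, h = 26) is passed completely: s = 0.0000 + (26) = 26.0000
θ = 142.9° falls in segment 2 (109° to 151.6°, uniform, h = 18): β = 142.9 − 109 = 33.9°, B = 42.6°; Δs = 18·33.9/42.6 = 14.3239; s = 26.0000 + 14.3239 = 40.3239
segment 2 (109° to 151.6°, uniform, h = 18) is passed completely: s = 26.0000 + (18) = 44.0000
segment 3 (151.6° to 268.5°, simple-harmonic, h = 27) is passed completely: s = 44.0000 + (27) = 71.0000
segment 4 (268.5° to 299.9°, dwell): s unchanged at 71.0000
segment 5 (299.9° to 319.9°, simple-harmonic, h = -11) is passed completely: s = 71.0000 + (-11) = 60.0000
θ = 327.5° falls in segment 6 (319.9° to 360°, simple-harmonic, h = -60): β = 327.5 − 319.9 = 7.6°, B = 40.1°; Δs = -60/2·(1 − cos(π·0.1895)) = -5.1625; s = 60.0000 − 5.1625 = 54.8375

θ=142.9°: 40.3239
θ=327.5°: 54.8375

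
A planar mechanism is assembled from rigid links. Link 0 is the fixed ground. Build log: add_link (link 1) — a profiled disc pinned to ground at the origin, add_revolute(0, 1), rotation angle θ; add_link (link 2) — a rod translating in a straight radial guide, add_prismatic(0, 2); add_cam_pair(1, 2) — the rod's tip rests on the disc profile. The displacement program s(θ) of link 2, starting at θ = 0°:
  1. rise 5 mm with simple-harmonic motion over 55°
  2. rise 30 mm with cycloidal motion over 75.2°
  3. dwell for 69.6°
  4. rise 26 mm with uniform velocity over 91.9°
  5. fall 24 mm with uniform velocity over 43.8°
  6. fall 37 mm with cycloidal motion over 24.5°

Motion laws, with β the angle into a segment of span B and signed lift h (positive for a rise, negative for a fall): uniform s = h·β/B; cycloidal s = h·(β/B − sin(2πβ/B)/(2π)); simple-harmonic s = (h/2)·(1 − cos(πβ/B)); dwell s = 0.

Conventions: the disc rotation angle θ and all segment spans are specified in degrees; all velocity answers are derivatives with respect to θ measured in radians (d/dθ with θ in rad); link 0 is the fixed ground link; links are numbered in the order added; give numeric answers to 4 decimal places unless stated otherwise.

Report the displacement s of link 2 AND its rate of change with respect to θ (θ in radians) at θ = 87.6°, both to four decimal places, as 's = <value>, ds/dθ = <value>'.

seg 1 [0°–55°] simple-harmonic, h=5: full span → s += 5 → s = 5.0000
seg 2 [55°–130.2°] cycloidal, h=30: θ=87.6° here. β=32.6, B=75.2. 30·(0.4335 − sin(2π·0.4335)/(2π)) = 11.0682 → s = 16.0682
velocity in seg [55°–130.2°] (cycloidal), θ in radians: β = 32.6° = 0.5690 rad, B = 75.2° = 1.3125 rad; ds/dθ = (h/B)(1 − cos(2πβ/B)) = (30/1.3125)(1 − cos(2π·0.4335)) = 43.748939 mm/rad

s = 16.0682, ds/dθ = 43.7489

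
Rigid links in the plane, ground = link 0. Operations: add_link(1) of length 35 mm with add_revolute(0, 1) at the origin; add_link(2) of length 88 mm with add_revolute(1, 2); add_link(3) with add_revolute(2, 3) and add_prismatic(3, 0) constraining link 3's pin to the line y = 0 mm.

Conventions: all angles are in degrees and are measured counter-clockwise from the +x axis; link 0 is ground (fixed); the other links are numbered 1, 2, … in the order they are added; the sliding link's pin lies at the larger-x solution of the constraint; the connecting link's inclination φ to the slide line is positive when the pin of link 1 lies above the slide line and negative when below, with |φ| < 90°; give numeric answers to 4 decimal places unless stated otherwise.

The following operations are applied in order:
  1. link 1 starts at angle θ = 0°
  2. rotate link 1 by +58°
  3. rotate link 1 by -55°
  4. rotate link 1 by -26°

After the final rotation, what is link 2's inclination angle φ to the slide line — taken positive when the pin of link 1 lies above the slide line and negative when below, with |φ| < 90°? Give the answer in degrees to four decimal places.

geometry: r = 35 mm, L = 88 mm, e = 0 mm; θ starts at 0°
rotate link 1 by +58°: θ ← 0° +58° = 58°
rotate link 1 by -55°: θ ← 58° -55° = 3°
rotate link 1 by -26°: θ ← 3° -26° = -23°
h = r sin θ − e = -13.675589 − 0 = -13.675589
sin φ = h / L = -13.675589 / 88 = -0.15540443
φ = arcsin(-0.15540443) = -8.940252°

-8.9403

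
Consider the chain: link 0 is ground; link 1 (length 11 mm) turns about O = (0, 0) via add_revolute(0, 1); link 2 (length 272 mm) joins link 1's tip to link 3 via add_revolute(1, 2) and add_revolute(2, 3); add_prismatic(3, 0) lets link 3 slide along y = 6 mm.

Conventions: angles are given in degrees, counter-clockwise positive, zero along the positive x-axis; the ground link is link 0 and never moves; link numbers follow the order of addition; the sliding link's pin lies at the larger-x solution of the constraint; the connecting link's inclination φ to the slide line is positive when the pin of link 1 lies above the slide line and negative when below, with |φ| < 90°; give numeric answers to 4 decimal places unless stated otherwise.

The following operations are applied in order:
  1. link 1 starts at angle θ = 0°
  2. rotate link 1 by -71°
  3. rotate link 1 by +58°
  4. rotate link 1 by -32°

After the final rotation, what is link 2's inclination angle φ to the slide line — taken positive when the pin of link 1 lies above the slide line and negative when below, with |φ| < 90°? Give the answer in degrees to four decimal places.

geometry: r = 11 mm, L = 272 mm, e = 6 mm; θ starts at 0°
rotate link 1 by -71°: θ ← 0° -71° = -71°
rotate link 1 by +58°: θ ← -71° +58° = -13°
rotate link 1 by -32°: θ ← -13° -32° = -45°
h = r sin θ − e = -7.778175 − 6 = -13.778175
sin φ = h / L = -13.778175 / 272 = -0.05065505
φ = arcsin(-0.05065505) = -2.903563°

-2.9036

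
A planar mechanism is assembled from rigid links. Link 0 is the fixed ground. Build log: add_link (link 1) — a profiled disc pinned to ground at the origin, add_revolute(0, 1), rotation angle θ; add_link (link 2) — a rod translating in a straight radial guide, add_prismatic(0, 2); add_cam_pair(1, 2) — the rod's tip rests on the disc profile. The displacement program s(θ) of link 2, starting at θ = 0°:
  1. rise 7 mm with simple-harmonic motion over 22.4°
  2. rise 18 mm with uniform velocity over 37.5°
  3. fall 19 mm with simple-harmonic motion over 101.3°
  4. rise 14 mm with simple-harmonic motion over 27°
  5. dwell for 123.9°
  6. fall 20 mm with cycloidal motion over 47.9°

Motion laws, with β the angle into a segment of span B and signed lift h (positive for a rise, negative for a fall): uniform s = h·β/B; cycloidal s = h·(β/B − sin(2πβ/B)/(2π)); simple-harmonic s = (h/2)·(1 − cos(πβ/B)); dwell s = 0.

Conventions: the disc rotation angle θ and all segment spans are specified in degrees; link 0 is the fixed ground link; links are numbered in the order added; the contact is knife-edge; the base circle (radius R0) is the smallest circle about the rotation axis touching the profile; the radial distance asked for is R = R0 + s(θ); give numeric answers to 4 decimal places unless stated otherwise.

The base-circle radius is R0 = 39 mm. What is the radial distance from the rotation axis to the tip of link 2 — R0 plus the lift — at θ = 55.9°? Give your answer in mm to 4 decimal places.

seg 1 [0°–22.4°] simple-harmonic, h=7: full span → s += 7 → s = 7.0000
seg 2 [22.4°–59.9°] uniform, h=18: θ=55.9° here. β=33.5, B=37.5. 18·33.5/37.5 = 16.0800 → s = 23.0800
R = R0 + s = 39 + 23.0800 = 62.0800

62.0800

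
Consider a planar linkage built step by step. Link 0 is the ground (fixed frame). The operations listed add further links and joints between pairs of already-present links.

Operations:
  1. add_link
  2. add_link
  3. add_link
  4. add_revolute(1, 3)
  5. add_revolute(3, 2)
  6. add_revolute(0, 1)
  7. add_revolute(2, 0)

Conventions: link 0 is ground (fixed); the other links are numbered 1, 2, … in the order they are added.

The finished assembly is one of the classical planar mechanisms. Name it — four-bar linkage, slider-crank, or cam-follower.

links: 4 (incl. ground); joints: 4 revolute, 0 prismatic, 0 higher (cam) pair, forming one closed loop
4 links in a single 4R loop → four-bar linkage

four-bar linkage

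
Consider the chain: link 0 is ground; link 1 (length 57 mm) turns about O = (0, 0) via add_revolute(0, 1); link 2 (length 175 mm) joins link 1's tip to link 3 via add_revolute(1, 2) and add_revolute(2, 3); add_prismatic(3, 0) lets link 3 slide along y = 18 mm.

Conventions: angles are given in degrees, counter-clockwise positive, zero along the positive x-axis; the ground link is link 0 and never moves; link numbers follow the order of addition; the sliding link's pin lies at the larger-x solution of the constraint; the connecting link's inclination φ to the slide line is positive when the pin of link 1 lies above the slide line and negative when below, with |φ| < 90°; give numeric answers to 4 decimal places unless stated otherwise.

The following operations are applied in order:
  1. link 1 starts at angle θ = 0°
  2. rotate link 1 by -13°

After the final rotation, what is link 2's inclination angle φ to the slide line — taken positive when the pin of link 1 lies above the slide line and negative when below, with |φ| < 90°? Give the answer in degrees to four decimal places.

geometry: r = 57 mm, L = 175 mm, e = 18 mm; θ starts at 0°
rotate link 1 by -13°: θ ← 0° -13° = -13°
h = r sin θ − e = -12.822210 − 18 = -30.822210
sin φ = h / L = -30.822210 / 175 = -0.17612691
φ = arcsin(-0.17612691) = -10.144244°

-10.1442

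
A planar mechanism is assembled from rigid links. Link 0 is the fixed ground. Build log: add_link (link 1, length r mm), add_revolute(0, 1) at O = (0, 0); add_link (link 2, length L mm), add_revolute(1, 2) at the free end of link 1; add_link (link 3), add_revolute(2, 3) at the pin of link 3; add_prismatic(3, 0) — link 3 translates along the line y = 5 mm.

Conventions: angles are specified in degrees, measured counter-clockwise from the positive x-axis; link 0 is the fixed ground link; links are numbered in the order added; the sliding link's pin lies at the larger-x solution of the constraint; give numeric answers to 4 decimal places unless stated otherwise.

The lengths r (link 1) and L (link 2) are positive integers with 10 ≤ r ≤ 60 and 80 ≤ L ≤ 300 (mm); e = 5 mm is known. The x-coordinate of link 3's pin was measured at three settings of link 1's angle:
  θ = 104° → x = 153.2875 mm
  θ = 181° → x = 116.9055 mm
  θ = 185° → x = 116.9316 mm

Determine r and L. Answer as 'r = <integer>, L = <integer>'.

constraint per measurement: (x − r cos θ)² + (r sin θ − e)² = L²
subtracting the θ₁ and θ₂ equations cancels the r² and L² terms:
r = (x₁² − x₂²) / (2[(x₁cos θ₁ + e sin θ₁) − (x₂cos θ₂ + e sin θ₂)]) = 58.0000 → r = 58
L² = (x₁ − r cos θ₁)² + (r sin θ₁ − e)² = 30624.9840 → L = 175.0000 → L = 175
check at θ₃=185°: x = 116.9316 (printed 116.9316) ✓

r = 58, L = 175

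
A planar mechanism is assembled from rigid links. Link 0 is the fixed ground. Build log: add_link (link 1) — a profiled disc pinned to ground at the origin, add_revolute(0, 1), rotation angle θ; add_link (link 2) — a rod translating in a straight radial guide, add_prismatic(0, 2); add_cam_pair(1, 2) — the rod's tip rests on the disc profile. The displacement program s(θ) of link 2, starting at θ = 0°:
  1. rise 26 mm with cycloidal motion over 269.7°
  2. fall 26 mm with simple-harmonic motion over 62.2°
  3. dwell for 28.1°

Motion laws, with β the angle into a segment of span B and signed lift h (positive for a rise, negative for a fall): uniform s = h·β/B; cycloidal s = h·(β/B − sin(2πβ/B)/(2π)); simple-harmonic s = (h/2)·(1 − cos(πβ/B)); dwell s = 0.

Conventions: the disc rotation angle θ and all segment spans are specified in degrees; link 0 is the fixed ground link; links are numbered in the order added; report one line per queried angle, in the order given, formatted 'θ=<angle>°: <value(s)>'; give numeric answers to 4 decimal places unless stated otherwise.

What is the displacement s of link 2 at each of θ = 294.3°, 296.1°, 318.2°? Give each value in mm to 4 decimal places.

seg 1 [0°–269.7°] cycloidal, h=26: full span → s += 26 → s = 26.0000
seg 2 [269.7°–331.9°] simple-harmonic, h=-26: θ=294.3° here. β=24.6, B=62.2. -26/2·(1 − cos(π·0.3955)) = -8.8083 → s = 17.1917
seg 2 [269.7°–331.9°] simple-harmonic, h=-26: θ=296.1° here. β=26.4, B=62.2. -26/2·(1 − cos(π·0.4244)) = -9.9429 → s = 16.0571
seg 2 [269.7°–331.9°] simple-harmonic, h=-26: θ=318.2° here. β=48.5, B=62.2. -26/2·(1 − cos(π·0.7797)) = -23.0100 → s = 2.9900

θ=294.3°: 17.1917
θ=296.1°: 16.0571
θ=318.2°: 2.9900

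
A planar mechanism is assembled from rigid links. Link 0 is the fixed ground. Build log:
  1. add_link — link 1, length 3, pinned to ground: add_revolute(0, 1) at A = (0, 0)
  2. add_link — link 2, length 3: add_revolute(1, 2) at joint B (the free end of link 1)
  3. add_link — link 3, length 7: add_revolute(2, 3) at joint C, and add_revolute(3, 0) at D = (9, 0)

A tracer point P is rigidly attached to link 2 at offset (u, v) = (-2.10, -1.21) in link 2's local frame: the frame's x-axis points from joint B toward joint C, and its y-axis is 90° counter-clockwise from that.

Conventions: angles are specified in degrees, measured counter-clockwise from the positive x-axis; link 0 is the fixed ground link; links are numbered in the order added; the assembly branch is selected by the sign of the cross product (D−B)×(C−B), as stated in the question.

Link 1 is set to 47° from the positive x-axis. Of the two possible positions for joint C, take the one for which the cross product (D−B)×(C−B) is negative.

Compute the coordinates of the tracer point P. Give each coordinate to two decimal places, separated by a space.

A=(0,0), D=(9.00,0)
B = A + 3.00·(cos47°, sin47°) = (2.0460, 2.1941)
|BD| = 7.2919
circle(B,3.00) ∩ circle(D,7.00): a=0.9032, h=2.8608
  candidates: C₊=(3.7681,4.6505) cross=20.861; C₋=(2.0466,-0.8059) cross=-20.861
  branch - wants cross < 0 → take C=(2.0466,-0.8059) (cross=-20.861)
ex = (C−B)/|BC| = (0.0002,-1.0000); ey = (1.0000,0.0002)
P = B + -2.10·ex + -1.21·ey = (0.8356,4.2938)

0.84 4.29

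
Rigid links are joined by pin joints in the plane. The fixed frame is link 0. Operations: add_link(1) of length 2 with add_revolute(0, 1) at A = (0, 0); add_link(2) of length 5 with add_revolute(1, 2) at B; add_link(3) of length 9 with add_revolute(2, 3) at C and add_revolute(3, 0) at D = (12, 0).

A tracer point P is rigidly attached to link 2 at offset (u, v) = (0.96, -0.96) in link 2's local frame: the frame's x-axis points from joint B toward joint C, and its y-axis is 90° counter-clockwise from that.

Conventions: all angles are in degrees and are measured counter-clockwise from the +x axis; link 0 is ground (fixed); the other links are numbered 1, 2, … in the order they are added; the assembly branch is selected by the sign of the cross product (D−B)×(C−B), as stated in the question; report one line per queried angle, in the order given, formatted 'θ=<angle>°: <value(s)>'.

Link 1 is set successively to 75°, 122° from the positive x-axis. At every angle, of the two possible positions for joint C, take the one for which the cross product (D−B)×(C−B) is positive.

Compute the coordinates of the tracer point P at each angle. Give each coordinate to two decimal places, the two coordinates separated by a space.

A=(0,0), D=(12.00,0)
θ=75°: B = A + 2.00·(cos75°, sin75°) = (0.5176, 1.9319)
θ=75°: |BD| = 11.6437
θ=75°: circle(B,5.00) ∩ circle(D,9.00): a=3.4171, h=3.6501
θ=75°:   candidates: C₊=(4.4930,4.9644) cross=42.501; C₋=(3.2818,-2.2346) cross=-42.501
θ=75°:   branch + wants cross > 0 → take C=(4.4930,4.9644) (cross=42.501)
θ=75°: ex = (C−B)/|BC| = (0.7951,0.6065); ey = (-0.6065,0.7951)
θ=75°: P = B + 0.96·ex + -0.96·ey = (1.8632,1.7508)
θ=122°: B = A + 2.00·(cos122°, sin122°) = (-1.0598, 1.6961)
θ=122°: |BD| = 13.1695
θ=122°: circle(B,5.00) ∩ circle(D,9.00): a=4.4586, h=2.2629
θ=122°:   candidates: C₊=(3.6531,3.3659) cross=29.801; C₋=(3.0702,-1.1222) cross=-29.801
θ=122°:   branch + wants cross > 0 → take C=(3.6531,3.3659) (cross=29.801)
θ=122°: ex = (C−B)/|BC| = (0.9426,0.3340); ey = (-0.3340,0.9426)
θ=122°: P = B + 0.96·ex + -0.96·ey = (0.1656,1.1118)

θ=75°: 1.86 1.75
θ=122°: 0.17 1.11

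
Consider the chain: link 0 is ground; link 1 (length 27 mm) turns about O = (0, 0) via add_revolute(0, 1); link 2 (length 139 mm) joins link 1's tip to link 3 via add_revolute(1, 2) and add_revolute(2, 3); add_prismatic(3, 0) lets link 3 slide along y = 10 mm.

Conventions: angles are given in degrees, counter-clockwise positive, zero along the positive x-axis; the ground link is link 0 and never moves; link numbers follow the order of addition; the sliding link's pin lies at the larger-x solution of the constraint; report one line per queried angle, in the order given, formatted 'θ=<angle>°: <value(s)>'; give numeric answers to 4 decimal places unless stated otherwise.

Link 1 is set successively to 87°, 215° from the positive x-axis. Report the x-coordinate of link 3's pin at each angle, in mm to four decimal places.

geometry: r = 27 mm, L = 139 mm, e = 10 mm
θ=87°: crank pin P = (r cos θ, r sin θ) = (1.413071, 26.962997)
θ=87°: h = r sin θ − e = 26.962997 − 10 = 16.962997
θ=87°: x = r cos θ + √(L² − h²) = 1.413071 + 137.961070 = 139.374140
θ=215°: crank pin P = (r cos θ, r sin θ) = (-22.117105, -15.486564)
θ=215°: h = r sin θ − e = -15.486564 − 10 = -25.486564
θ=215°: x = r cos θ + √(L² − h²) = -22.117105 + 136.643460 = 114.526354

θ=87°: 139.3741
θ=215°: 114.5264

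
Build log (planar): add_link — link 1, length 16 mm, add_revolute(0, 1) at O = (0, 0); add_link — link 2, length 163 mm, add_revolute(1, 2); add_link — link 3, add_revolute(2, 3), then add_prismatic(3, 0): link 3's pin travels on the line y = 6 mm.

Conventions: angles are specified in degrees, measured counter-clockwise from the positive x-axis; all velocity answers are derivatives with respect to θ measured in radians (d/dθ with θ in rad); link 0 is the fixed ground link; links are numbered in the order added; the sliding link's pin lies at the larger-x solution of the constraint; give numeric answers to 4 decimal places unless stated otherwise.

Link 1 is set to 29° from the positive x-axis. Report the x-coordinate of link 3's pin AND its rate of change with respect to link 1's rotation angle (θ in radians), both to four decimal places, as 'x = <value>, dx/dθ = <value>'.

geometry: r = 16 mm, L = 163 mm, e = 6 mm
crank pin P = (r cos θ, r sin θ) = (13.993915, 7.756954)
h = r sin θ − e = 7.756954 − 6 = 1.756954
x = r cos θ + √(L² − h²) = 13.993915 + 162.990531 = 176.984446
dx/dθ = −r sin θ − h·r cos θ/√(L² − h²) (θ in radians; h = 1.756954) = -7.907801

x = 176.9844, dx/dθ = -7.9078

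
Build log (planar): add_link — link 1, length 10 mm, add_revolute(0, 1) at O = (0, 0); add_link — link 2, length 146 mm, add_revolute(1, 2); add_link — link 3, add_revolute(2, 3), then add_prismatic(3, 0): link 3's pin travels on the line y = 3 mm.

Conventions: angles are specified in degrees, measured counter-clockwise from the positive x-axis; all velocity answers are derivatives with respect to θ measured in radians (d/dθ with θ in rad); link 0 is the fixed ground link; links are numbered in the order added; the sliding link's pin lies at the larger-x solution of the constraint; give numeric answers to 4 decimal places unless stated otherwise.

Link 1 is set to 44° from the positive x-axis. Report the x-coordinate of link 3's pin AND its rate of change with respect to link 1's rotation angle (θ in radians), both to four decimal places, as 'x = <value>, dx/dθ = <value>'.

geometry: r = 10 mm, L = 146 mm, e = 3 mm
crank pin P = (r cos θ, r sin θ) = (7.193398, 6.946584)
h = r sin θ − e = 6.946584 − 3 = 3.946584
x = r cos θ + √(L² − h²) = 7.193398 + 145.946649 = 153.140047
dx/dθ = −r sin θ − h·r cos θ/√(L² − h²) (θ in radians; h = 3.946584) = -7.141102

x = 153.1400, dx/dθ = -7.1411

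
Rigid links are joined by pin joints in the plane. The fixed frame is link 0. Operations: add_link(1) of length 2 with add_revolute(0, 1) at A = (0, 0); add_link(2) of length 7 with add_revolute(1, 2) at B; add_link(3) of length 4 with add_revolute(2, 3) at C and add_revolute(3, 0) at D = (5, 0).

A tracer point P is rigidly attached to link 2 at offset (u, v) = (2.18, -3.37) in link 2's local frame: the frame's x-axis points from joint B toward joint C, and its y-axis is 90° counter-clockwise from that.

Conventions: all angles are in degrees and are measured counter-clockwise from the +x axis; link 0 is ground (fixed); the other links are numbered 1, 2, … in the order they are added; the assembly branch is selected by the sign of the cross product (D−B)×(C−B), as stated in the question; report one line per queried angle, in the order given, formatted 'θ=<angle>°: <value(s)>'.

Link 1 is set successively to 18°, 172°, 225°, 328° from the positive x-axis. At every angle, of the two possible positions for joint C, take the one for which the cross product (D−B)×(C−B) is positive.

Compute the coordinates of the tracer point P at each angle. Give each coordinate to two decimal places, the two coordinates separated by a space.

A=(0,0), D=(5.00,0)
θ=18°: B = A + 2.00·(cos18°, sin18°) = (1.9021, 0.6180)
θ=18°: |BD| = 3.1589
θ=18°: circle(B,7.00) ∩ circle(D,4.00): a=6.8027, h=1.6500
θ=18°:   candidates: C₊=(8.8962,0.9053) cross=5.212; C₋=(8.2506,-2.3311) cross=-5.212
θ=18°:   branch + wants cross > 0 → take C=(8.8962,0.9053) (cross=5.212)
θ=18°: ex = (C−B)/|BC| = (0.9992,0.0410); ey = (-0.0410,0.9992)
θ=18°: P = B + 2.18·ex + -3.37·ey = (4.2186,-2.6597)
θ=172°: B = A + 2.00·(cos172°, sin172°) = (-1.9805, 0.2783)
θ=172°: |BD| = 6.9861
θ=172°: circle(B,7.00) ∩ circle(D,4.00): a=5.8549, h=3.8367
θ=172°:   candidates: C₊=(4.0226,3.8787) cross=26.804; C₋=(3.7168,-3.7886) cross=-26.804
θ=172°:   branch + wants cross > 0 → take C=(4.0226,3.8787) (cross=26.804)
θ=172°: ex = (C−B)/|BC| = (0.8576,0.5143); ey = (-0.5143,0.8576)
θ=172°: P = B + 2.18·ex + -3.37·ey = (1.6223,-1.4905)
θ=225°: B = A + 2.00·(cos225°, sin225°) = (-1.4142, -1.4142)
θ=225°: |BD| = 6.5683
θ=225°: circle(B,7.00) ∩ circle(D,4.00): a=5.7962, h=3.9248
θ=225°:   candidates: C₊=(3.4010,3.6665) cross=25.779; C₋=(5.0911,-3.9990) cross=-25.779
θ=225°:   branch + wants cross > 0 → take C=(3.4010,3.6665) (cross=25.779)
θ=225°: ex = (C−B)/|BC| = (0.6879,0.7258); ey = (-0.7258,0.6879)
θ=225°: P = B + 2.18·ex + -3.37·ey = (2.5314,-2.1501)
θ=328°: B = A + 2.00·(cos328°, sin328°) = (1.6961, -1.0598)
θ=328°: |BD| = 3.4697
θ=328°: circle(B,7.00) ∩ circle(D,4.00): a=6.4903, h=2.6223
θ=328°:   candidates: C₊=(7.0752,3.4196) cross=9.099; C₋=(8.6772,-1.5743) cross=-9.099
θ=328°:   branch + wants cross > 0 → take C=(7.0752,3.4196) (cross=9.099)
θ=328°: ex = (C−B)/|BC| = (0.7684,0.6399); ey = (-0.6399,0.7684)
θ=328°: P = B + 2.18·ex + -3.37·ey = (5.5278,-2.2545)

θ=18°: 4.22 -2.66
θ=172°: 1.62 -1.49
θ=225°: 2.53 -2.15
θ=328°: 5.53 -2.25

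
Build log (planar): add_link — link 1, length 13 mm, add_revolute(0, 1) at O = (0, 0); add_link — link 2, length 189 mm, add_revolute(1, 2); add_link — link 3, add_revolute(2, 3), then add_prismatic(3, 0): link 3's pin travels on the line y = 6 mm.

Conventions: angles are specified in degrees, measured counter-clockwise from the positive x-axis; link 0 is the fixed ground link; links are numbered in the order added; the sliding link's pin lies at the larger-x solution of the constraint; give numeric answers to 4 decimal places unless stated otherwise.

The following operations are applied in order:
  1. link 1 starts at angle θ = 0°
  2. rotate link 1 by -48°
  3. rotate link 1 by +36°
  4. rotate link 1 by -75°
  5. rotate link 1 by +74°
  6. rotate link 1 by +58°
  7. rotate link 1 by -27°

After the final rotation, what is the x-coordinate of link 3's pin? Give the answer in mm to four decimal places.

geometry: r = 13 mm, L = 189 mm, e = 6 mm; θ starts at 0°
rotate link 1 by -48°: θ ← 0° -48° = -48°
rotate link 1 by +36°: θ ← -48° +36° = -12°
rotate link 1 by -75°: θ ← -12° -75° = -87°
rotate link 1 by +74°: θ ← -87° +74° = -13°
rotate link 1 by +58°: θ ← -13° +58° = 45°
rotate link 1 by -27°: θ ← 45° -27° = 18°
crank pin P = (r cos θ, r sin θ) = (12.363735, 4.017221)
h = r sin θ − e = 4.017221 − 6 = -1.982779
x = r cos θ + √(L² − h²) = 12.363735 + 188.989599 = 201.353334

201.3533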